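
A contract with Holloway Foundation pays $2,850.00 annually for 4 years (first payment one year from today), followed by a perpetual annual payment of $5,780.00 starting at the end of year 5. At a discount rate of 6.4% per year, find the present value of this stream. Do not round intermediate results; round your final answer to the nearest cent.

$80252.05

PV of 4-year annuity: $2,850.00 × [1 − (1+0.064)^−4] / 0.064 = 9785.76532
Perpetuity value at year 4: $5,780.00 / 0.064 = 90312.50000
PV of perpetuity: 90312.50000 / (1+0.064)^4 = 70466.28121
Total PV = 9785.76532 + 70466.28121 = 80252.04653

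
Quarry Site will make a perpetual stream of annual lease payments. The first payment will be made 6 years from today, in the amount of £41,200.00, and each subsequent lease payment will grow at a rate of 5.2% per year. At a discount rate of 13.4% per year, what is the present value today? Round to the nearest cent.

£267927.99

Value at end of year 5: C₁ / (r − g) = £41,200.00 / (0.134 − 0.052) = £502,439.0244
Discount to today: PV = £502,439.0244 / (1 + 0.134)^5 = £502,439.0244 / 1.875276 = £267,927.99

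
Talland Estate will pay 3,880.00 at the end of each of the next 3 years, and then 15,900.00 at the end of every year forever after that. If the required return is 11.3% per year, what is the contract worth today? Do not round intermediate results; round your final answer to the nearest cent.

PV of 3-year annuity: 3,880.00 × [1 − (1+0.113)^−3] / 0.113 = 9432.35880
Perpetuity value at year 3: 15,900.00 / 0.113 = 140707.96460
PV of perpetuity: 140707.96460 / (1+0.113)^3 = 102054.74170
Total PV = 9432.35880 + 102054.74170 = 111487.10049

111487.10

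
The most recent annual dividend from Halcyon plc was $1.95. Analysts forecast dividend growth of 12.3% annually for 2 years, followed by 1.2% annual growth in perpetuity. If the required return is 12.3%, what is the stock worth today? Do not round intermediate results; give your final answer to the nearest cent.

$21.68

D_1 = 2.18985
D_2 = 2.45920
Terminal value at year 2: TV = D_2×(1+g_2)/(r−g_2) = 2.48871/0.111 = 22.42083
P_0 = D_1/(1+r)^1 + D_2/(1+r)^2 + TV/(1+r)^2
    = 1.95000 + 1.95000 + 17.77838 = 21.67838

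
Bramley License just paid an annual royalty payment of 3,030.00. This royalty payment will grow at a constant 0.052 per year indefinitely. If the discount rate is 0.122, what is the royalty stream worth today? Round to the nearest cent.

45536.57

D₁ = D₀ × (1 + g) = 3,030.00 × 1.052 = 3,187.5600
Growing perpetuity: P = D₁ / (r − g) = 3,187.5600 / (0.122 − 0.052) = 45,536.57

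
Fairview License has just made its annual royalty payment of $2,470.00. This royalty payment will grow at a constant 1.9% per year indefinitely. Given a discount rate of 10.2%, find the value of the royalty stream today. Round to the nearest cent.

D₁ = D₀ × (1 + g) = $2,470.00 × 1.019 = $2,516.9300
Growing perpetuity: P = D₁ / (r − g) = $2,516.9300 / (0.102 − 0.019) = $30,324.46

$30324.46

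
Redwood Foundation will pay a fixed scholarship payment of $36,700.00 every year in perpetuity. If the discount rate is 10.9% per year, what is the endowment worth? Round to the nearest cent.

Level perpetuity: PV = C / r = $36,700.00 / 0.109 = $336,697.25

$336697.25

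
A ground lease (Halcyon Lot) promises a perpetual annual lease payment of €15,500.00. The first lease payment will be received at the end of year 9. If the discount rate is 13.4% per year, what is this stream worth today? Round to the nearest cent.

Value at end of year 8: C / r = €15,500.00 / 0.134 = €115,671.6418
Discount to today: PV = €115,671.6418 / (1 + 0.134)^8 = €115,671.6418 / 2.734667 = €42,298.26

€42298.26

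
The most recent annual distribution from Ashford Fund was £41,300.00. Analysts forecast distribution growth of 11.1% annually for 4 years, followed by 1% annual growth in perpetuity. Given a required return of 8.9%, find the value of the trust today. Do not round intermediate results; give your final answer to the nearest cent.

D_1 = 45884.30000
D_2 = 50977.45730
D_3 = 56635.95506
D_4 = 62922.54607
Terminal value at year 4: TV = D_4×(1+g_2)/(r−g_2) = 63551.77153/0.079 = 804452.80421
P_0 = D_1/(1+r)^1 + D_2/(1+r)^2 + D_3/(1+r)^3 + D_4/(1+r)^4 + TV/(1+r)^4
    = 42134.34343 + 42985.54229 + 43853.93709 + 44739.87521 + 571990.80963 = 745704.50764

£745704.51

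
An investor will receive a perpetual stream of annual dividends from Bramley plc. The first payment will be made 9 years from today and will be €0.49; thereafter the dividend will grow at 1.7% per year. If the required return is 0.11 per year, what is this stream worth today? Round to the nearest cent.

Value at end of year 8: C₁ / (r − g) = €0.49 / (0.11 − 0.017) = €5.2688
Discount to today: PV = €5.2688 / (1 + 0.11)^8 = €5.2688 / 2.304538 = €2.29

€2.29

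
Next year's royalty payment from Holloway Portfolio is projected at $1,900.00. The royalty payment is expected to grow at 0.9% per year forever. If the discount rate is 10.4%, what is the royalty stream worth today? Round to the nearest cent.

Growing perpetuity: P = D₁ / (r − g) = $1,900.0000 / (0.104 − 0.009) = $20,000.00

$20000.00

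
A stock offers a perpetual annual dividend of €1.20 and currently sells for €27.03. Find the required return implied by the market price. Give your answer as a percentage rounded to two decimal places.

P = C/r ⇒ r = C/P = €1.20/€27.03 = 0.044395

4.44%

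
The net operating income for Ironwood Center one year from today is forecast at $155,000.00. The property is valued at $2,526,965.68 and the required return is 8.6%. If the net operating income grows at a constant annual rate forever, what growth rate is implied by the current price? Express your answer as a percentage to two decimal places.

2.47%

P = D₁/(r−g) ⇒ g = r − D₁/P = 0.086 − $155,000.00/$2,526,965.68 = 0.024662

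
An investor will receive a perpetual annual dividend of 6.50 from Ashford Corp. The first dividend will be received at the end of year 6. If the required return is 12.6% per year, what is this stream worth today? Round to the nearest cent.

Value at end of year 5: C / r = 6.50 / 0.126 = 51.5873
Discount to today: PV = 51.5873 / (1 + 0.126)^5 = 51.5873 / 1.810056 = 28.50

28.50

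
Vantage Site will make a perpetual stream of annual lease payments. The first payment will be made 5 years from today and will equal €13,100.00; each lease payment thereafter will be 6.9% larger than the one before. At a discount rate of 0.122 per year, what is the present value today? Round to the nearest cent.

Value at end of year 4: C₁ / (r − g) = €13,100.00 / (0.122 − 0.069) = €247,169.8113
Discount to today: PV = €247,169.8113 / (1 + 0.122)^4 = €247,169.8113 / 1.584789 = €155,963.87

€155963.87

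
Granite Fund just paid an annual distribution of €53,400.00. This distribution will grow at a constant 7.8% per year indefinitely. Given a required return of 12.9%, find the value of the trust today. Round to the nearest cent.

D₁ = D₀ × (1 + g) = €53,400.00 × 1.078 = €57,565.2000
Growing perpetuity: P = D₁ / (r − g) = €57,565.2000 / (0.129 − 0.078) = €1,128,729.41

€1128729.41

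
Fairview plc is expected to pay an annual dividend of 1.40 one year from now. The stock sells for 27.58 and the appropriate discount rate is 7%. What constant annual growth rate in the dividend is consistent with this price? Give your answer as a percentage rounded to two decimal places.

1.92%

P = D₁/(r−g) ⇒ g = r − D₁/P = 0.07 − 1.40/27.58 = 0.019239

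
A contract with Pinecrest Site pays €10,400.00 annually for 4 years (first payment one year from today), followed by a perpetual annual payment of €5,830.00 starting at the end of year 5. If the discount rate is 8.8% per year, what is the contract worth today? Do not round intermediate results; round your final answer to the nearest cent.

€81120.75

PV of 4-year annuity: €10,400.00 × [1 − (1+0.088)^−4] / 0.088 = 33841.52901
Perpetuity value at year 4: €5,830.00 / 0.088 = 66250.00000
PV of perpetuity: 66250.00000 / (1+0.088)^4 = 47279.21979
Total PV = 33841.52901 + 47279.21979 = 81120.74881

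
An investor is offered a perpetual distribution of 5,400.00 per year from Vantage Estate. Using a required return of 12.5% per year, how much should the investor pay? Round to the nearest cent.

Level perpetuity: PV = C / r = 5,400.00 / 0.125 = 43,200.00

43200.00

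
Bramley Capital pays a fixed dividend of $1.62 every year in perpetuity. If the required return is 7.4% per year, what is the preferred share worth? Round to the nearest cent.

Level perpetuity: PV = C / r = $1.62 / 0.074 = $21.89

$21.89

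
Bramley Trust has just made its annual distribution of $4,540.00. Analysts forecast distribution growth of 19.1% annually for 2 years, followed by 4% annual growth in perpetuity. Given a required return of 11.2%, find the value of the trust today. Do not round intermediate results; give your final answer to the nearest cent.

$85296.99

D_1 = 5407.14000
D_2 = 6439.90374
Terminal value at year 2: TV = D_2×(1+g_2)/(r−g_2) = 6697.49989/0.072 = 93020.83180
P_0 = D_1/(1+r)^1 + D_2/(1+r)^2 + TV/(1+r)^2
    = 4862.53597 + 5207.98592 + 75226.46327 = 85296.98516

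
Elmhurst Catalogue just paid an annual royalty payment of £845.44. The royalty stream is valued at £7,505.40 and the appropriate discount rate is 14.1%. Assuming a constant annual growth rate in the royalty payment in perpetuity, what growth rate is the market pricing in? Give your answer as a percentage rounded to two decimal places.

2.55%

P = D₀(1+g)/(r−g) ⇒ P(r−g) = D₀(1+g) ⇒ g(P+D₀) = P·r − D₀
g = (P·r − D₀)/(P + D₀) = (£7,505.40×0.141 − £845.44) / (£7,505.40 + £845.44) = 0.025485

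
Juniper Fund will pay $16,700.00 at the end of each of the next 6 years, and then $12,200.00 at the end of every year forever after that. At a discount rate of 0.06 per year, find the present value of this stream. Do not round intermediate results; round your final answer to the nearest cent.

$225461.29

PV of 6-year annuity: $16,700.00 × [1 − (1+0.06)^−6] / 0.06 = 82119.31624
Perpetuity value at year 6: $12,200.00 / 0.06 = 203333.33333
PV of perpetuity: 203333.33333 / (1+0.06)^6 = 143341.97656
Total PV = 82119.31624 + 143341.97656 = 225461.29280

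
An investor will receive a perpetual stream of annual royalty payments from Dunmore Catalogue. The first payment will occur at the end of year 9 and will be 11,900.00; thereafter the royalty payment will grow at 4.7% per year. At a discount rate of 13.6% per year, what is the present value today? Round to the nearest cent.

Value at end of year 8: C₁ / (r − g) = 11,900.00 / (0.136 − 0.047) = 133,707.8652
Discount to today: PV = 133,707.8652 / (1 + 0.136)^8 = 133,707.8652 / 2.773490 = 48,209.24

48209.24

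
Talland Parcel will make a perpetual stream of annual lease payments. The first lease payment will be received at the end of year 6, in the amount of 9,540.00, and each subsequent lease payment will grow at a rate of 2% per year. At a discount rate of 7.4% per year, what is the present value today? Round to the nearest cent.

123632.66

Value at end of year 5: C₁ / (r − g) = 9,540.00 / (0.074 − 0.02) = 176,666.6667
Discount to today: PV = 176,666.6667 / (1 + 0.074)^5 = 176,666.6667 / 1.428964 = 123,632.66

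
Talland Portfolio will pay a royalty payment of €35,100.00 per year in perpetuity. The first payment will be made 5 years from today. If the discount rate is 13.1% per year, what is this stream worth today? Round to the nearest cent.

Value at end of year 4: C / r = €35,100.00 / 0.131 = €267,938.9313
Discount to today: PV = €267,938.9313 / (1 + 0.131)^4 = €267,938.9313 / 1.636253 = €163,751.54

€163751.54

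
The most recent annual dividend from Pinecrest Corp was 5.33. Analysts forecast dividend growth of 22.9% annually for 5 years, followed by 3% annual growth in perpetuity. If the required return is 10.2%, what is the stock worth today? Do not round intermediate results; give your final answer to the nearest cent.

D_1 = 6.55057
D_2 = 8.05065
D_3 = 9.89425
D_4 = 12.16003
D_5 = 14.94468
Terminal value at year 5: TV = D_5×(1+g_2)/(r−g_2) = 15.39302/0.072 = 213.79195
P_0 = D_1/(1+r)^1 + D_2/(1+r)^2 + D_3/(1+r)^3 + D_4/(1+r)^4 + D_5/(1+r)^5 + TV/(1+r)^5
    = 5.94426 + 6.62930 + 7.39330 + 8.24534 + 9.19557 + 131.54774 = 168.95550

168.96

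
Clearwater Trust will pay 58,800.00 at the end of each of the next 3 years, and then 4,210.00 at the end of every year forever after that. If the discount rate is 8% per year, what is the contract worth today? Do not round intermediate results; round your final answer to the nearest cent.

PV of 3-year annuity: 58,800.00 × [1 − (1+0.08)^−3] / 0.08 = 151533.30285
Perpetuity value at year 3: 4,210.00 / 0.08 = 52625.00000
PV of perpetuity: 52625.00000 / (1+0.08)^3 = 41775.42168
Total PV = 151533.30285 + 41775.42168 = 193308.72453

193308.72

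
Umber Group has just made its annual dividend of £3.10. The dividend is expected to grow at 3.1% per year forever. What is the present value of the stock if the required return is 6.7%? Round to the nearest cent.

£88.78

D₁ = D₀ × (1 + g) = £3.10 × 1.031 = £3.1961
Growing perpetuity: P = D₁ / (r − g) = £3.1961 / (0.067 − 0.031) = £88.78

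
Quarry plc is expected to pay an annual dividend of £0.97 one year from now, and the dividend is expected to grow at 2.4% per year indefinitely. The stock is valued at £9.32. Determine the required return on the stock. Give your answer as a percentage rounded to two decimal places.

P = D₁/(r − g) ⇒ r = D₁/P + g = £0.9700/£9.32 + 0.024 = 0.104077 + 0.024 = 0.128077

12.81%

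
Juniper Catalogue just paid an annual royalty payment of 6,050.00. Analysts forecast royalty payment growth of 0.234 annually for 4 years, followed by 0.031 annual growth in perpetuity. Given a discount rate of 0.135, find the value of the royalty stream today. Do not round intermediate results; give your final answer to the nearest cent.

113760.49

D_1 = 7465.70000
D_2 = 9212.67380
D_3 = 11368.43947
D_4 = 14028.65430
Terminal value at year 4: TV = D_4×(1+g_2)/(r−g_2) = 14463.54259/0.104 = 139072.52489
P_0 = D_1/(1+r)^1 + D_2/(1+r)^2 + D_3/(1+r)^3 + D_4/(1+r)^4 + TV/(1+r)^4
    = 6577.70925 + 7151.44777 + 7775.23044 + 8453.42234 + 83802.67725 = 113760.48705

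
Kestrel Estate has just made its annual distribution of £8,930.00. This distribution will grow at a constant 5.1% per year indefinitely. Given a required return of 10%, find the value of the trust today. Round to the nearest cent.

D₁ = D₀ × (1 + g) = £8,930.00 × 1.051 = £9,385.4300
Growing perpetuity: P = D₁ / (r − g) = £9,385.4300 / (0.1 − 0.051) = £191,539.39

£191539.39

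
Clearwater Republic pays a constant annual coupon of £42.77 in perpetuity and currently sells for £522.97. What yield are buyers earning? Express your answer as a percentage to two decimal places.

8.18%

P = C/r ⇒ r = C/P = £42.77/£522.97 = 0.081783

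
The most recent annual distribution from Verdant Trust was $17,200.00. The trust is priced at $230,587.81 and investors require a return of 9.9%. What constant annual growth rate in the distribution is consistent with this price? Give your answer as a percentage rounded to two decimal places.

P = D₀(1+g)/(r−g) ⇒ P(r−g) = D₀(1+g) ⇒ g(P+D₀) = P·r − D₀
g = (P·r − D₀)/(P + D₀) = ($230,587.81×0.099 − $17,200.00) / ($230,587.81 + $17,200.00) = 0.022714

2.27%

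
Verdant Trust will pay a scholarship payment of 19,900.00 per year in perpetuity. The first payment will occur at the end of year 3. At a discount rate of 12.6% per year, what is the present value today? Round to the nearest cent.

Value at end of year 2: C / r = 19,900.00 / 0.126 = 157,936.5079
Discount to today: PV = 157,936.5079 / (1 + 0.126)^2 = 157,936.5079 / 1.267876 = 124,567.79

124567.79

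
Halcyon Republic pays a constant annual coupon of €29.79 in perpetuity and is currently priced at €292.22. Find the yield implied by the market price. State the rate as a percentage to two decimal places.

10.19%

P = C/r ⇒ r = C/P = €29.79/€292.22 = 0.101944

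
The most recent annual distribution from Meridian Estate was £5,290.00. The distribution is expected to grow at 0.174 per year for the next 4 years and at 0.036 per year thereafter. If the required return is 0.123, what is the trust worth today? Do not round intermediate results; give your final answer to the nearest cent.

£98914.14

D_1 = 6210.46000
D_2 = 7291.08004
D_3 = 8559.72797
D_4 = 10049.12063
Terminal value at year 4: TV = D_4×(1+g_2)/(r−g_2) = 10410.88898/0.087 = 119665.39053
P_0 = D_1/(1+r)^1 + D_2/(1+r)^2 + D_3/(1+r)^3 + D_4/(1+r)^4 + TV/(1+r)^4
    = 5530.24043 + 5781.39115 + 6043.94765 + 6318.42791 + 75240.13003 = 98914.13717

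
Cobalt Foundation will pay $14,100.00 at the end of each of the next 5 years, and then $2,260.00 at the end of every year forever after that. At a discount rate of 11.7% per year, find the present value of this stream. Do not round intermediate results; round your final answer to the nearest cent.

PV of 5-year annuity: $14,100.00 × [1 − (1+0.117)^−5] / 0.117 = 51207.37090
Perpetuity value at year 5: $2,260.00 / 0.117 = 19316.23932
PV of perpetuity: 19316.23932 / (1+0.117)^5 = 11108.53306
Total PV = 51207.37090 + 11108.53306 = 62315.90396

$62315.90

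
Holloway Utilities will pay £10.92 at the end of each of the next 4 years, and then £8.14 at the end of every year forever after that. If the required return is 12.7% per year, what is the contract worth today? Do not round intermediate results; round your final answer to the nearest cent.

£72.42

PV of 4-year annuity: £10.92 × [1 − (1+0.127)^−4] / 0.127 = 32.68474
Perpetuity value at year 4: £8.14 / 0.127 = 64.09449
PV of perpetuity: 64.09449 / (1+0.127)^4 = 39.73059
Total PV = 32.68474 + 39.73059 = 72.41533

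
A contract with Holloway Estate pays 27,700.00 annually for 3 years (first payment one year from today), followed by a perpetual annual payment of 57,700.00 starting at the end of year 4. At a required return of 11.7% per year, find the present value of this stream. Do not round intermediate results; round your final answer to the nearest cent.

PV of 3-year annuity: 27,700.00 × [1 − (1+0.117)^−3] / 0.117 = 66875.21297
Perpetuity value at year 3: 57,700.00 / 0.117 = 493162.39316
PV of perpetuity: 493162.39316 / (1+0.117)^3 = 353859.15171
Total PV = 66875.21297 + 353859.15171 = 420734.36468

420734.36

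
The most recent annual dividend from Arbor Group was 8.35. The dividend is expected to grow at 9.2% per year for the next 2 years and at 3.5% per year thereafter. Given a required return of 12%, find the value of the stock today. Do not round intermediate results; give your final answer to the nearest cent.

112.73

D_1 = 9.11820
D_2 = 9.95707
Terminal value at year 2: TV = D_2×(1+g_2)/(r−g_2) = 10.30557/0.085 = 121.24202
P_0 = D_1/(1+r)^1 + D_2/(1+r)^2 + TV/(1+r)^2
    = 8.14125 + 7.93772 + 96.65340 = 112.73237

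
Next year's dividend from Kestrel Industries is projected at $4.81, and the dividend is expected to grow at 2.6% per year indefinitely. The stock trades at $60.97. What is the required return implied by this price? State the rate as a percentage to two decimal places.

P = D₁/(r − g) ⇒ r = D₁/P + g = $4.8100/$60.97 + 0.026 = 0.078891 + 0.026 = 0.104891

10.49%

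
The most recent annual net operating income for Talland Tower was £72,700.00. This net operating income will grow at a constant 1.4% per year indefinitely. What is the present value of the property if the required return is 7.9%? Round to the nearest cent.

£1134120.00

D₁ = D₀ × (1 + g) = £72,700.00 × 1.014 = £73,717.8000
Growing perpetuity: P = D₁ / (r − g) = £73,717.8000 / (0.079 − 0.014) = £1,134,120.00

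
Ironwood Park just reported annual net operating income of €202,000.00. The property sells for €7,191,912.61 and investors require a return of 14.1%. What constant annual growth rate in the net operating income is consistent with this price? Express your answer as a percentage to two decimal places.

P = D₀(1+g)/(r−g) ⇒ P(r−g) = D₀(1+g) ⇒ g(P+D₀) = P·r − D₀
g = (P·r − D₀)/(P + D₀) = (€7,191,912.61×0.141 − €202,000.00) / (€7,191,912.61 + €202,000.00) = 0.109828

10.98%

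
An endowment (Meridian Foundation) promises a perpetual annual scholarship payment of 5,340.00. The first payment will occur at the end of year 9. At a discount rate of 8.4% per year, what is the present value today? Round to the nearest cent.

Value at end of year 8: C / r = 5,340.00 / 0.084 = 63,571.4286
Discount to today: PV = 63,571.4286 / (1 + 0.084)^8 = 63,571.4286 / 1.906489 = 33,344.77

33344.77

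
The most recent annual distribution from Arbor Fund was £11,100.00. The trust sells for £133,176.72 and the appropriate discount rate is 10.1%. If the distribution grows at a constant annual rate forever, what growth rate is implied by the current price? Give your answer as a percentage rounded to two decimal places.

P = D₀(1+g)/(r−g) ⇒ P(r−g) = D₀(1+g) ⇒ g(P+D₀) = P·r − D₀
g = (P·r − D₀)/(P + D₀) = (£133,176.72×0.101 − £11,100.00) / (£133,176.72 + £11,100.00) = 0.016294

1.63%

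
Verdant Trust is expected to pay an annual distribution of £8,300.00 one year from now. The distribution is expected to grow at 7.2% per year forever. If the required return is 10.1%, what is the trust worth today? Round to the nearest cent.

Growing perpetuity: P = D₁ / (r − g) = £8,300.0000 / (0.101 − 0.072) = £286,206.90

£286206.90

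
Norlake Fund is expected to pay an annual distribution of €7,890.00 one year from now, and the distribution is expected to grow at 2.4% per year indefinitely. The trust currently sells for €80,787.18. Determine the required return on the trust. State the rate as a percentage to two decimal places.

12.17%

P = D₁/(r − g) ⇒ r = D₁/P + g = €7,890.0000/€80,787.18 + 0.024 = 0.097664 + 0.024 = 0.121664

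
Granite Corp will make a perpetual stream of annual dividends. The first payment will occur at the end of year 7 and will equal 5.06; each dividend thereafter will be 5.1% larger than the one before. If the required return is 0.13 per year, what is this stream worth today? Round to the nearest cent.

Value at end of year 6: C₁ / (r − g) = 5.06 / (0.13 − 0.051) = 64.0506
Discount to today: PV = 64.0506 / (1 + 0.13)^6 = 64.0506 / 2.081952 = 30.76

30.76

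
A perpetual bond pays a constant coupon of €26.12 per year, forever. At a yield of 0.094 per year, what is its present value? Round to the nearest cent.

€277.87

Level perpetuity: PV = C / r = €26.12 / 0.094 = €277.87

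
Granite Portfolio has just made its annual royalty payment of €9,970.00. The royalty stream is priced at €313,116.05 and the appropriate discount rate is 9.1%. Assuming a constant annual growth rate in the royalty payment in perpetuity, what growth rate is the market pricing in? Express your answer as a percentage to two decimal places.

5.73%

P = D₀(1+g)/(r−g) ⇒ P(r−g) = D₀(1+g) ⇒ g(P+D₀) = P·r − D₀
g = (P·r − D₀)/(P + D₀) = (€313,116.05×0.091 − €9,970.00) / (€313,116.05 + €9,970.00) = 0.057333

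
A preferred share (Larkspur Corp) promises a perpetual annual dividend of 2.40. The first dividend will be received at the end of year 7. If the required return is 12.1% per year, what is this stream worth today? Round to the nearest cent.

10.00

Value at end of year 6: C / r = 2.40 / 0.121 = 19.8347
Discount to today: PV = 19.8347 / (1 + 0.121)^6 = 19.8347 / 1.984420 = 10.00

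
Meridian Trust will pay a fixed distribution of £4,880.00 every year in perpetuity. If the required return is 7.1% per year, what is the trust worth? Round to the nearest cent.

Level perpetuity: PV = C / r = £4,880.00 / 0.071 = £68,732.39

£68732.39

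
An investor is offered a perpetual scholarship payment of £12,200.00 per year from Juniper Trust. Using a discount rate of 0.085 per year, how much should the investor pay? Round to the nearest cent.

Level perpetuity: PV = C / r = £12,200.00 / 0.085 = £143,529.41

£143529.41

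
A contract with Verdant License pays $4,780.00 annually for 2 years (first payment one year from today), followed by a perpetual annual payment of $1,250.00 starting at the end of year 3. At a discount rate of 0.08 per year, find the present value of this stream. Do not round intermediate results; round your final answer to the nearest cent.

$21919.92

PV of 2-year annuity: $4,780.00 × [1 − (1+0.08)^−2] / 0.08 = 8524.00549
Perpetuity value at year 2: $1,250.00 / 0.08 = 15625.00000
PV of perpetuity: 15625.00000 / (1+0.08)^2 = 13395.91907
Total PV = 8524.00549 + 13395.91907 = 21919.92455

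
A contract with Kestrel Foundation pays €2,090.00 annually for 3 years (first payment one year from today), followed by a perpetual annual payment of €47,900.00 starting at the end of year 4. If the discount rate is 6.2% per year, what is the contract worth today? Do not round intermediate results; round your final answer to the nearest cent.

PV of 3-year annuity: €2,090.00 × [1 − (1+0.062)^−3] / 0.062 = 5565.98690
Perpetuity value at year 3: €47,900.00 / 0.062 = 772580.64516
PV of perpetuity: 772580.64516 / (1+0.062)^3 = 645015.68214
Total PV = 5565.98690 + 645015.68214 = 650581.66904

€650581.67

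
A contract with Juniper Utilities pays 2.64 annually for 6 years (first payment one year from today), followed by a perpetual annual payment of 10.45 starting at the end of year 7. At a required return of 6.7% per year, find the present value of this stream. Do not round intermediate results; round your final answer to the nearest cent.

118.40

PV of 6-year annuity: 2.64 × [1 − (1+0.067)^−6] / 0.067 = 12.70106
Perpetuity value at year 6: 10.45 / 0.067 = 155.97015
PV of perpetuity: 155.97015 / (1+0.067)^6 = 105.69513
Total PV = 12.70106 + 105.69513 = 118.39619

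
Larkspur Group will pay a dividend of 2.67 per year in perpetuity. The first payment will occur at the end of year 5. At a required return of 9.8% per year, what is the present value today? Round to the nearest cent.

18.74

Value at end of year 4: C / r = 2.67 / 0.098 = 27.2449
Discount to today: PV = 27.2449 / (1 + 0.098)^4 = 27.2449 / 1.453481 = 18.74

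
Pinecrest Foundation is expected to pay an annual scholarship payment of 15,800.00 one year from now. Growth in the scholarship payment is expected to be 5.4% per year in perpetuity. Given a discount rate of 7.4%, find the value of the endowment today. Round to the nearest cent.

790000.00

Growing perpetuity: P = D₁ / (r − g) = 15,800.0000 / (0.074 − 0.054) = 790,000.00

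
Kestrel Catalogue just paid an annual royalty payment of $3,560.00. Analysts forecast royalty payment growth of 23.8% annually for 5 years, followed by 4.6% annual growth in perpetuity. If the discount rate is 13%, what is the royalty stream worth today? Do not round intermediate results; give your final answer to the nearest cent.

$93572.78

D_1 = 4407.28000
D_2 = 5456.21264
D_3 = 6754.79125
D_4 = 8362.43157
D_5 = 10352.69028
Terminal value at year 5: TV = D_5×(1+g_2)/(r−g_2) = 10828.91403/0.084 = 128915.64322
P_0 = D_1/(1+r)^1 + D_2/(1+r)^2 + D_3/(1+r)^3 + D_4/(1+r)^4 + D_5/(1+r)^5 + TV/(1+r)^5
    = 3900.24779 + 4273.01483 + 4681.40917 + 5128.83589 + 5619.02551 + 69970.24627 = 93572.77946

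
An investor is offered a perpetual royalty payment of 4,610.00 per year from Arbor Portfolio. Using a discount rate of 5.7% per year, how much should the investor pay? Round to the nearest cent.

Level perpetuity: PV = C / r = 4,610.00 / 0.057 = 80,877.19

80877.19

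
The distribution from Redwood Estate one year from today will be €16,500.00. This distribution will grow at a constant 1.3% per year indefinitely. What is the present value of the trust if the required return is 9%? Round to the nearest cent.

Growing perpetuity: P = D₁ / (r − g) = €16,500.0000 / (0.09 − 0.013) = €214,285.71

€214285.71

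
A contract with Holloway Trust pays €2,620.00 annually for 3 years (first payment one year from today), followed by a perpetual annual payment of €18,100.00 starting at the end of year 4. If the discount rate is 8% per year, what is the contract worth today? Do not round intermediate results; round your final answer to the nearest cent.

PV of 3-year annuity: €2,620.00 × [1 − (1+0.08)^−3] / 0.08 = 6751.99411
Perpetuity value at year 3: €18,100.00 / 0.08 = 226250.00000
PV of perpetuity: 226250.00000 / (1+0.08)^3 = 179604.54453
Total PV = 6751.99411 + 179604.54453 = 186356.53864

€186356.54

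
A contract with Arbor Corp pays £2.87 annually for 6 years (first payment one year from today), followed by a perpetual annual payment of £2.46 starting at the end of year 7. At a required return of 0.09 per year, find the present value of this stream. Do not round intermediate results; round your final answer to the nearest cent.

£29.17

PV of 6-year annuity: £2.87 × [1 − (1+0.09)^−6] / 0.09 = 12.87459
Perpetuity value at year 6: £2.46 / 0.09 = 27.33333
PV of perpetuity: 27.33333 / (1+0.09)^6 = 16.29797
Total PV = 12.87459 + 16.29797 = 29.17256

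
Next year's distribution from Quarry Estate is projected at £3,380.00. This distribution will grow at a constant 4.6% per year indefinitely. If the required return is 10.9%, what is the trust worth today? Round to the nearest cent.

£53650.79

Growing perpetuity: P = D₁ / (r − g) = £3,380.0000 / (0.109 − 0.046) = £53,650.79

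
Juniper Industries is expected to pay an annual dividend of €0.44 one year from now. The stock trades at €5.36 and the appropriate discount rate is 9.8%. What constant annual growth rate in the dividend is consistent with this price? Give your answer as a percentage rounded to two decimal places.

1.59%

P = D₁/(r−g) ⇒ g = r − D₁/P = 0.098 − €0.44/€5.36 = 0.015910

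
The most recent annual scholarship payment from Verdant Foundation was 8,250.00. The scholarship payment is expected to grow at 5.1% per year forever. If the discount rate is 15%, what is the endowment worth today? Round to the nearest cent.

87583.33

D₁ = D₀ × (1 + g) = 8,250.00 × 1.051 = 8,670.7500
Growing perpetuity: P = D₁ / (r − g) = 8,670.7500 / (0.15 − 0.051) = 87,583.33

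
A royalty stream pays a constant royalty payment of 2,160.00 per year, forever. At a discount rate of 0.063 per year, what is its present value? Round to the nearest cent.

34285.71

Level perpetuity: PV = C / r = 2,160.00 / 0.063 = 34,285.71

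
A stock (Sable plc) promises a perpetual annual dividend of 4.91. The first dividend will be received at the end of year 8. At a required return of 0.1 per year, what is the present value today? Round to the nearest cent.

Value at end of year 7: C / r = 4.91 / 0.1 = 49.1000
Discount to today: PV = 49.1000 / (1 + 0.1)^7 = 49.1000 / 1.948717 = 25.20

25.20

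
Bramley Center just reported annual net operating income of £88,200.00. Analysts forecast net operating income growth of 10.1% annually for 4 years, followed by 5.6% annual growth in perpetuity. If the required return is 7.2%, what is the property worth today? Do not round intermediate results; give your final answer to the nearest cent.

D_1 = 97108.20000
D_2 = 106916.12820
D_3 = 117714.65715
D_4 = 129603.83752
Terminal value at year 4: TV = D_4×(1+g_2)/(r−g_2) = 136861.65242/0.016 = 8553853.27633
P_0 = D_1/(1+r)^1 + D_2/(1+r)^2 + D_3/(1+r)^3 + D_4/(1+r)^4 + TV/(1+r)^4
    = 90586.00746 + 93036.56177 + 95553.40906 + 98138.34270 + 6477130.61795 = 6854444.93893

£6854444.94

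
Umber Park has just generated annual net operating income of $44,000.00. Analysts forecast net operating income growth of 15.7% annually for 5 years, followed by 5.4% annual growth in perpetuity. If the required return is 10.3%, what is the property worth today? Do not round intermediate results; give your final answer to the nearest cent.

D_1 = 50908.00000
D_2 = 58900.55600
D_3 = 68147.94329
D_4 = 78847.17039
D_5 = 91226.17614
Terminal value at year 5: TV = D_5×(1+g_2)/(r−g_2) = 96152.38965/0.049 = 1962293.66636
P_0 = D_1/(1+r)^1 + D_2/(1+r)^2 + D_3/(1+r)^3 + D_4/(1+r)^4 + D_5/(1+r)^5 + TV/(1+r)^5
    = 46154.12511 + 48413.71057 + 50783.91943 + 53270.16752 + 55878.13583 + 1201950.10543 = 1456450.16389

$1456450.16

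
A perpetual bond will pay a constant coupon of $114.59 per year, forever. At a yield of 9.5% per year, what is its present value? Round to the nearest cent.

Level perpetuity: PV = C / r = $114.59 / 0.095 = $1,206.21

$1206.21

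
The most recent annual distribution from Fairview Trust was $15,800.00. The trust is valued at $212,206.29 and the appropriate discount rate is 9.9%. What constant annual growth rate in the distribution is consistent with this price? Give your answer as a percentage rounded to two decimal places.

P = D₀(1+g)/(r−g) ⇒ P(r−g) = D₀(1+g) ⇒ g(P+D₀) = P·r − D₀
g = (P·r − D₀)/(P + D₀) = ($212,206.29×0.099 − $15,800.00) / ($212,206.29 + $15,800.00) = 0.022843

2.28%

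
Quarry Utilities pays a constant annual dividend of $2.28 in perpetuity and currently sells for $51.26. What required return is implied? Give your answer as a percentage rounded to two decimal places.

P = C/r ⇒ r = C/P = $2.28/$51.26 = 0.044479

4.45%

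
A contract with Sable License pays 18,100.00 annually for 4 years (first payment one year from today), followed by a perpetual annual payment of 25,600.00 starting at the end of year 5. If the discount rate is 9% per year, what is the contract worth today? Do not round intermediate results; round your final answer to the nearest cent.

260146.55

PV of 4-year annuity: 18,100.00 × [1 − (1+0.09)^−4] / 0.09 = 58638.92977
Perpetuity value at year 4: 25,600.00 / 0.09 = 284444.44444
PV of perpetuity: 284444.44444 / (1+0.09)^4 = 201507.61559
Total PV = 58638.92977 + 201507.61559 = 260146.54537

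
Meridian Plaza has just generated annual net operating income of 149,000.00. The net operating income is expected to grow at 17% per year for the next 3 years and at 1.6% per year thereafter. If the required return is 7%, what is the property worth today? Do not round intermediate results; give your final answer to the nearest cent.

4201034.76

D_1 = 174330.00000
D_2 = 203966.10000
D_3 = 238640.33700
Terminal value at year 3: TV = D_3×(1+g_2)/(r−g_2) = 242458.58239/0.054 = 4489973.74800
P_0 = D_1/(1+r)^1 + D_2/(1+r)^2 + D_3/(1+r)^3 + TV/(1+r)^3
    = 162925.23364 + 178151.89099 + 194801.60043 + 3665156.03779 = 4201034.76286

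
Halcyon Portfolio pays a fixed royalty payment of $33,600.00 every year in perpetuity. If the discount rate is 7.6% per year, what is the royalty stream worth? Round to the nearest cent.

$442105.26

Level perpetuity: PV = C / r = $33,600.00 / 0.076 = $442,105.26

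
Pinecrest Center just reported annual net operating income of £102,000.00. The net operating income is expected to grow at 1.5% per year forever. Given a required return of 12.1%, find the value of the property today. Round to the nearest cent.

£976698.11

D₁ = D₀ × (1 + g) = £102,000.00 × 1.015 = £103,530.0000
Growing perpetuity: P = D₁ / (r − g) = £103,530.0000 / (0.121 − 0.015) = £976,698.11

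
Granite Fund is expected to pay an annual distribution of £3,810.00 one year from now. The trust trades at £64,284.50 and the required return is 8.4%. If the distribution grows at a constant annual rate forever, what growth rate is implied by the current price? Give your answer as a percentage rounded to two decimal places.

2.47%

P = D₁/(r−g) ⇒ g = r − D₁/P = 0.084 − £3,810.00/£64,284.50 = 0.024732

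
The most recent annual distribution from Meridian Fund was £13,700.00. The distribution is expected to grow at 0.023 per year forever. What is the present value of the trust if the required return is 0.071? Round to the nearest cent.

£291981.25

D₁ = D₀ × (1 + g) = £13,700.00 × 1.023 = £14,015.1000
Growing perpetuity: P = D₁ / (r − g) = £14,015.1000 / (0.071 − 0.023) = £291,981.25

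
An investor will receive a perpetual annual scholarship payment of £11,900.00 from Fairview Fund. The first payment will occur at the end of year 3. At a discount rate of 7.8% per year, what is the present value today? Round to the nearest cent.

Value at end of year 2: C / r = £11,900.00 / 0.078 = £152,564.1026
Discount to today: PV = £152,564.1026 / (1 + 0.078)^2 = £152,564.1026 / 1.162084 = £131,284.92

£131284.92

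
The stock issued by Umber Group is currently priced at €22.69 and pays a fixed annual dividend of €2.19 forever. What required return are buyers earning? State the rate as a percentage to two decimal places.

P = C/r ⇒ r = C/P = €2.19/€22.69 = 0.096518

9.65%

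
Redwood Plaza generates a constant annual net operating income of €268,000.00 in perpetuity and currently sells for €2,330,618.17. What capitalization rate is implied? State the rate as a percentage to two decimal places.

11.50%

P = C/r ⇒ r = C/P = €268,000.00/€2,330,618.17 = 0.114991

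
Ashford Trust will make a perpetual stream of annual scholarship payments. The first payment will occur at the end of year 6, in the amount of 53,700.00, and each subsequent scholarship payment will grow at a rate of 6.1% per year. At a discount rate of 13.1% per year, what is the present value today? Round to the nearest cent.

414536.92

Value at end of year 5: C₁ / (r − g) = 53,700.00 / (0.131 − 0.061) = 767,142.8571
Discount to today: PV = 767,142.8571 / (1 + 0.131)^5 = 767,142.8571 / 1.850602 = 414,536.92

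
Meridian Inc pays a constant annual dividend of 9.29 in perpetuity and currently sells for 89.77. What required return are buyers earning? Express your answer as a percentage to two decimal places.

10.35%

P = C/r ⇒ r = C/P = 9.29/89.77 = 0.103487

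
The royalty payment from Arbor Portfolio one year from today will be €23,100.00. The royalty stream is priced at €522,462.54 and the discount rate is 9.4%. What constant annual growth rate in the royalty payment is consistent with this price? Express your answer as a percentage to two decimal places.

P = D₁/(r−g) ⇒ g = r − D₁/P = 0.094 − €23,100.00/€522,462.54 = 0.049786

4.98%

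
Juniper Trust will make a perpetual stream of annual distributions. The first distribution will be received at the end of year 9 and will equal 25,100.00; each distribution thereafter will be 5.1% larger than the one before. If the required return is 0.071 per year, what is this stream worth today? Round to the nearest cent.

Value at end of year 8: C₁ / (r − g) = 25,100.00 / (0.071 − 0.051) = 1,255,000.0000
Discount to today: PV = 1,255,000.0000 / (1 + 0.071)^8 = 1,255,000.0000 / 1.731075 = 724,983.23

724983.23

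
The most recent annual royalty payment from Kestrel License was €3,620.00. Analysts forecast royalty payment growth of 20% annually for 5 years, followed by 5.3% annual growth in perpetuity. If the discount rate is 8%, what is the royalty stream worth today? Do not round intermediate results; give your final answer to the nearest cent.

D_1 = 4344.00000
D_2 = 5212.80000
D_3 = 6255.36000
D_4 = 7506.43200
D_5 = 9007.71840
Terminal value at year 5: TV = D_5×(1+g_2)/(r−g_2) = 9485.12748/0.027 = 351301.01760
P_0 = D_1/(1+r)^1 + D_2/(1+r)^2 + D_3/(1+r)^3 + D_4/(1+r)^4 + D_5/(1+r)^5 + TV/(1+r)^5
    = 4022.22222 + 4469.13580 + 4965.70645 + 5517.45161 + 6130.50179 + 239089.56968 = 264194.58755

€264194.59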